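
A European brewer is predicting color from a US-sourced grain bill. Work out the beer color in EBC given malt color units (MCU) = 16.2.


SRM = 1.4922·MCU^0.6859;  EBC = SRM·1.97
SRM = 1.4922·16.2^0.6859 = 10.0794
EBC = 10.0794·1.97

19.8564 EBC


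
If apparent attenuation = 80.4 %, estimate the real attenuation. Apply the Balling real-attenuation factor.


RA = AA · 0.8192
RA = 80.4 · 0.8192

65.8637 %


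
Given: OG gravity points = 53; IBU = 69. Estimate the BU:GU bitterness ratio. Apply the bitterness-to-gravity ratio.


BU:GU = IBU / OG_points
BU:GU = 69 / 53

1.3019


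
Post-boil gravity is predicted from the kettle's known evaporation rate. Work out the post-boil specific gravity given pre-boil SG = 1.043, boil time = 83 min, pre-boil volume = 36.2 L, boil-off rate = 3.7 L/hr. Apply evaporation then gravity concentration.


V_post = V_pre − rate·(t/60);  SG_post = 1 + (SG_pre−1)·V_pre/V_post
V_post = 36.2 − 3.7·(83/60) = 31.0817
SG_post = 1 + (1.043 − 1)·36.2/31.0817

1.0501


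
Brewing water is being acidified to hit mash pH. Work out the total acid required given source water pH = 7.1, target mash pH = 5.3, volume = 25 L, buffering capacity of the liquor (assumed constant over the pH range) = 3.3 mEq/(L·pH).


acid = buffering capacity · (pH_source − pH_target) · V
acid = 3.3 · (7.1 − 5.3) · 25

148.5000 mEq


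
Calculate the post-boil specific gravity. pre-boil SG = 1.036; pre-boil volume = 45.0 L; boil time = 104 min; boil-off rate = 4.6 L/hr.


V_post = V_pre − rate·(t/60);  SG_post = 1 + (SG_pre−1)·V_pre/V_post
V_post = 45.0 − 4.6·(104/60) = 37.0267
SG_post = 1 + (1.036 − 1)·45.0/37.0267

1.0438


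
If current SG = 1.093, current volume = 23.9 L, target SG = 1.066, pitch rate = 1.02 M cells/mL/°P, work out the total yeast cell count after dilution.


V_w = V·((SG_c−1)/(SG_t−1)−1);  °P = 259 − 259/SG_t;  cells = rate·(V+V_w)·°P
V_w = 23.9·((1.093−1)/(1.066−1)−1) = 9.7773
V_final = 23.9 + 9.7773 = 33.6773
°P = 259 − 259/1.066 = 16.0356
cells = 1.02·33.6773·16.0356

550.8376 billion cells


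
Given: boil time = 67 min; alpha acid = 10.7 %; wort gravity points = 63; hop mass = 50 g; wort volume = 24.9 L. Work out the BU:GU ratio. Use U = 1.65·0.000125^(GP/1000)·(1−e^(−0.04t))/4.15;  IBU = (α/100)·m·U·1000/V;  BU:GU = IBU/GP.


U = 1.65·0.000125^(63/1000)·(1−e^(−0.04·67))/4.15 = 0.2102
IBU = (10.7/100)·50·0.2102·1000/24.9 = 45.1699
BU:GU = 45.1699/63

0.7170


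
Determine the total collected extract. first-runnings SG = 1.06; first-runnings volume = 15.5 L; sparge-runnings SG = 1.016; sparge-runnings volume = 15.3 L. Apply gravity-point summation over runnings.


total = Σ (SG_i − 1)·1000·V_i
first = (1.06 − 1)·1000·15.5 = 930.0000
sparge = (1.016 − 1)·1000·15.3 = 244.8000
total = 930.0000 + 244.8000

1174.8000 gravity·L


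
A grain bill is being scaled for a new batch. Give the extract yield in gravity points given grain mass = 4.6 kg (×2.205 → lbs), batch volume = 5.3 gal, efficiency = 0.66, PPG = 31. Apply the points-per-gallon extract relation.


points = lbs × PPG × eff / vol
lbs = 4.6 × 2.205 = 10.1430
points = 10.1430 × 31 × 0.66 / 5.3

39.1558 points


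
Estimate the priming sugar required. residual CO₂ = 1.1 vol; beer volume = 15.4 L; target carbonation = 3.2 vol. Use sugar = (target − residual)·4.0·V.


sugar = (3.2 − 1.1)·4.0·15.4

129.3600 g


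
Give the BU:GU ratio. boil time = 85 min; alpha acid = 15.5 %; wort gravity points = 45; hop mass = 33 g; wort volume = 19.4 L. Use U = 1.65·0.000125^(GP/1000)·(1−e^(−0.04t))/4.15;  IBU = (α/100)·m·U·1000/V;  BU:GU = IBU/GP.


U = 1.65·0.000125^(45/1000)·(1−e^(−0.04·85))/4.15 = 0.2565
IBU = (15.5/100)·33·0.2565·1000/19.4 = 67.6238
BU:GU = 67.6238/45

1.5028


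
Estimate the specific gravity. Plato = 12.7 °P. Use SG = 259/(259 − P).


SG = 259/(259 − 12.7)

1.0516


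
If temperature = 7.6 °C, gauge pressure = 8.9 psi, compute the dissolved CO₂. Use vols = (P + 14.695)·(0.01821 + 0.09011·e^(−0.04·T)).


vols = (8.9 + 14.695)·(0.01821 + 0.09011·e^(−0.04·7.6))

1.9985 volumes


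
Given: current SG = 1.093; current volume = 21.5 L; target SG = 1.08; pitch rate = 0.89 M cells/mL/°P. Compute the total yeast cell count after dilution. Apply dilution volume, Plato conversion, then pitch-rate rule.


V_w = V·((SG_c−1)/(SG_t−1)−1);  °P = 259 − 259/SG_t;  cells = rate·(V+V_w)·°P
V_w = 21.5·((1.093−1)/(1.08−1)−1) = 3.4937
V_final = 21.5 + 3.4937 = 24.9937
°P = 259 − 259/1.08 = 19.1852
cells = 0.89·24.9937·19.1852

426.7637 billion cells


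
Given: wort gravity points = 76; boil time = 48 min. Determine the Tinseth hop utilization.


U = 1.65·0.000125^(GP/1000) · (1 − e^(−0.04·t))/4.15
bigness = 1.65·0.000125^(76/1000) = 0.8334
boil_factor = (1 − e^(−0.04·48))/4.15 = 0.2056
U = 0.8334 · 0.2056

0.1714


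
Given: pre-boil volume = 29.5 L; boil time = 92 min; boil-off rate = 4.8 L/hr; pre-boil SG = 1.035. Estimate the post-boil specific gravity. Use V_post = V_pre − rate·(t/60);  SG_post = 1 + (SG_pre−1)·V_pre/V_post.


V_post = 29.5 − 4.8·(92/60) = 22.1400
SG_post = 1 + (1.035 − 1)·29.5/22.1400

1.0466


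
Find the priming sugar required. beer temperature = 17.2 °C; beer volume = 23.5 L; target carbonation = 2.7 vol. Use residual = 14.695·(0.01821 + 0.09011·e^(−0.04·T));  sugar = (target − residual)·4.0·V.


residual = 14.695·(0.01821 + 0.09011·e^(−0.04·17.2)) = 0.9331
sugar = (2.7 − 0.9331)·4.0·23.5

166.0890 g


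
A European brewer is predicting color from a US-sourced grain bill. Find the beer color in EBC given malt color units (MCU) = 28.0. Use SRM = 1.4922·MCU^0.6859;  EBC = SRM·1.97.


SRM = 1.4922·28.0^0.6859 = 14.6701
EBC = 14.6701·1.97

28.9001 EBC


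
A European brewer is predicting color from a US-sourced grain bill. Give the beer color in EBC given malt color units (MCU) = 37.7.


SRM = 1.4922·MCU^0.6859;  EBC = SRM·1.97
SRM = 1.4922·37.7^0.6859 = 17.9903
EBC = 17.9903·1.97

35.4410 EBC


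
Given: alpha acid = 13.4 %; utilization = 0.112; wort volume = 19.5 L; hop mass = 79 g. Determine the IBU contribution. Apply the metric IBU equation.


IBU = (α/100)·mass·U·1000 / V
IBU = (13.4/100)·79·0.112·1000 / 19.5

60.8016 IBU


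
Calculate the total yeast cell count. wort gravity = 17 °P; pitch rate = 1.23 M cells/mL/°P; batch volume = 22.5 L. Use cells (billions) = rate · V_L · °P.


cells = 1.23 · 22.5 · 17

470.4750 billion cells


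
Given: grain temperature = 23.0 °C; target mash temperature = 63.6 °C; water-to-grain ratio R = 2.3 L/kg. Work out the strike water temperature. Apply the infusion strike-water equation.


T_strike = (0.41/R)·(T_mash − T_grain) + T_mash
T_strike = (0.41/2.3)·(63.6 − 23.0) + 63.6

70.8374 °C


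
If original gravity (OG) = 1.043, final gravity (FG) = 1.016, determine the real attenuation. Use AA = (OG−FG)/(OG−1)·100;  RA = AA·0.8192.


AA = (1.043 − 1.016)/(1.043 − 1)·100 = 62.7907
RA = 62.7907·0.8192

51.4381 %


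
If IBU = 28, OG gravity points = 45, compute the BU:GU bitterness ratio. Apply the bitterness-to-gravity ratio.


BU:GU = IBU / OG_points
BU:GU = 28 / 45

0.6222


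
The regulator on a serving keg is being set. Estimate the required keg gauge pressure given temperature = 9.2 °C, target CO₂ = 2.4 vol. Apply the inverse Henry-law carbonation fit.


psi = vols/(0.01821 + 0.09011·e^(−0.04·T)) − 14.695
psi = 2.4/(0.01821 + 0.09011·e^(−0.04·9.2)) − 14.695

15.0903 psi


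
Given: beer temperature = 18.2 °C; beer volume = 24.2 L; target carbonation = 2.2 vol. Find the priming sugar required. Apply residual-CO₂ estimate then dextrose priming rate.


residual = 14.695·(0.01821 + 0.09011·e^(−0.04·T));  sugar = (target − residual)·4.0·V
residual = 14.695·(0.01821 + 0.09011·e^(−0.04·18.2)) = 0.9070
sugar = (2.2 − 0.9070)·4.0·24.2

125.1623 g


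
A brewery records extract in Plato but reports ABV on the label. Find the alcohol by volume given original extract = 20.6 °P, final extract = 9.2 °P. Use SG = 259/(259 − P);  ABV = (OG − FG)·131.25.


OG = 259/(259 − 20.6) = 1.0864
FG = 259/(259 − 9.2) = 1.0368
ABV = (1.0864 − 1.0368)·131.25

6.5074 % ABV


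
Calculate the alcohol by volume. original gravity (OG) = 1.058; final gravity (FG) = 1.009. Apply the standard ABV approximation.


ABV = (OG − FG) · 131.25
ABV = (1.058 − 1.009) · 131.25

6.4313 % ABV


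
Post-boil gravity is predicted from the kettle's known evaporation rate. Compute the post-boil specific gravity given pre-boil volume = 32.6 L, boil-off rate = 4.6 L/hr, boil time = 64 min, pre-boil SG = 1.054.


V_post = V_pre − rate·(t/60);  SG_post = 1 + (SG_pre−1)·V_pre/V_post
V_post = 32.6 − 4.6·(64/60) = 27.6933
SG_post = 1 + (1.054 − 1)·32.6/27.6933

1.0636


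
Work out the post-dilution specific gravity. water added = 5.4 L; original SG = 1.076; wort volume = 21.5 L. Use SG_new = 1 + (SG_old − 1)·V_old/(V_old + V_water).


pts = (1.076 − 1)·1000·21.5/(21.5 + 5.4) = 60.7435
SG_new = 1 + 60.7435/1000

1.0607


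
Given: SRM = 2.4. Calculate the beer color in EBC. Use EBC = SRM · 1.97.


EBC = 2.4 · 1.97

4.7280 EBC


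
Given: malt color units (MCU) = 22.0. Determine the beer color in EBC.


SRM = 1.4922·MCU^0.6859;  EBC = SRM·1.97
SRM = 1.4922·22.0^0.6859 = 12.4335
EBC = 12.4335·1.97

24.4941 EBC


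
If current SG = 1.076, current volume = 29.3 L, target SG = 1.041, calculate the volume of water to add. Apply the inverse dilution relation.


V_water = V·((SG_curr − 1)/(SG_target − 1) − 1)
V_water = 29.3·((1.076 − 1)/(1.041 − 1) − 1)

25.0122 L


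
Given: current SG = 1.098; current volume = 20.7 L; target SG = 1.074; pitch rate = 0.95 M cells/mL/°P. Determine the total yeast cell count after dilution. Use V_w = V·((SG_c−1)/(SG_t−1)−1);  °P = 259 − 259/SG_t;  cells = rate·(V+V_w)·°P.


V_w = 20.7·((1.098−1)/(1.074−1)−1) = 6.7135
V_final = 20.7 + 6.7135 = 27.4135
°P = 259 − 259/1.074 = 17.8454
cells = 0.95·27.4135·17.8454

464.7458 billion cells


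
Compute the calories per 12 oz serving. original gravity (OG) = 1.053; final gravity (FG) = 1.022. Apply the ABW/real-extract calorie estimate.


ABW = (OG−FG)·131.25·0.79/FG;  °P = 259 − 259/SG (for OG→OE and FG→AE);  RE = 0.1808·OE + 0.8192·AE;  Cal = (6.9·ABW + 4·(RE−0.1))·FG·3.55
ABW = (1.053 − 1.022)·131.25·0.79/1.022 = 3.1451
OE = 259 − 259/1.053 = 13.0361 °P
AE = 259 − 259/1.022 = 5.5753 °P
RE = 0.1808·13.0361 + 0.8192·5.5753 = 6.9242 °P
Cal = (6.9·3.1451 + 4·(6.9242−0.1))·1.022·3.55

177.7708 kcal


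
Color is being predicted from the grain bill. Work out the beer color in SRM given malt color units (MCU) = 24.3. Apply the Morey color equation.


SRM = 1.4922 · MCU^0.6859
SRM = 1.4922 · 24.3^0.6859

13.3111 SRM


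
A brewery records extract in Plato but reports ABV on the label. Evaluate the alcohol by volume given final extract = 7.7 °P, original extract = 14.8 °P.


SG = 259/(259 − P);  ABV = (OG − FG)·131.25
OG = 259/(259 − 14.8) = 1.0606
FG = 259/(259 − 7.7) = 1.0306
ABV = (1.0606 − 1.0306)·131.25

3.9330 % ABV


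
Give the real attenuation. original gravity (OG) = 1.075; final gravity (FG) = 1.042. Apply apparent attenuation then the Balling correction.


AA = (OG−FG)/(OG−1)·100;  RA = AA·0.8192
AA = (1.075 − 1.042)/(1.075 − 1)·100 = 44.0000
RA = 44.0000·0.8192

36.0448 %


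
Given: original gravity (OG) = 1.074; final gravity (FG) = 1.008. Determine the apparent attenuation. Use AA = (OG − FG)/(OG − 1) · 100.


AA = (1.074 − 1.008)/(1.074 − 1) · 100

89.1892 %


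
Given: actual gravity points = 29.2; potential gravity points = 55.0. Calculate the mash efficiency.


efficiency = actual / potential × 100
efficiency = 29.2 / 55.0 × 100

53.0909 %


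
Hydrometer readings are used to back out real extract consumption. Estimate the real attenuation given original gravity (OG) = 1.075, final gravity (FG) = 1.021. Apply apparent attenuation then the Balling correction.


AA = (OG−FG)/(OG−1)·100;  RA = AA·0.8192
AA = (1.075 − 1.021)/(1.075 − 1)·100 = 72.0000
RA = 72.0000·0.8192

58.9824 %


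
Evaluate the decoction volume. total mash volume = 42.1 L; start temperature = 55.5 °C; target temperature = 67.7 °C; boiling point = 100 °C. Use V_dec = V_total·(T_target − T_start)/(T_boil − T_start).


V_dec = 42.1·(67.7 − 55.5)/(100 − 55.5)

11.5420 L


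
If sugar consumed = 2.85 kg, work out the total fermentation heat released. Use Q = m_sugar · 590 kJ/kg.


Q = 2.85 · 590

1681.5000 kJ


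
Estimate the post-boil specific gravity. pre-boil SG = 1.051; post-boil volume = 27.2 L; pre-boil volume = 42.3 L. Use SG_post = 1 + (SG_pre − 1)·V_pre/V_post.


pts_pre = (1.051 − 1)·1000 = 51.0000
pts_post = 51.0000·42.3/27.2 = 79.3125
SG_post = 1 + 79.3125/1000

1.0793


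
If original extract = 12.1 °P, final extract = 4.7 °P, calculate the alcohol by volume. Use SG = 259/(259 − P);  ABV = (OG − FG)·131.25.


OG = 259/(259 − 12.1) = 1.0490
FG = 259/(259 − 4.7) = 1.0185
ABV = (1.0490 − 1.0185)·131.25

4.0065 % ABV


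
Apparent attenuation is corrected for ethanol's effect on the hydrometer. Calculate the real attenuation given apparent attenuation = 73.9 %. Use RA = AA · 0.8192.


RA = 73.9 · 0.8192

60.5389 %


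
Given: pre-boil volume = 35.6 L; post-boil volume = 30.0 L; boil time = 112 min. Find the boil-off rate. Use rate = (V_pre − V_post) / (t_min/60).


rate = (35.6 − 30.0) / (112/60)

3.0000 L/hr


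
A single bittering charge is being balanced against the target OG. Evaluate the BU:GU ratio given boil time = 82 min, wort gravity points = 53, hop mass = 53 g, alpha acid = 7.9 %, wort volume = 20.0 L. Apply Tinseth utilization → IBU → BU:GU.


U = 1.65·0.000125^(GP/1000)·(1−e^(−0.04t))/4.15;  IBU = (α/100)·m·U·1000/V;  BU:GU = IBU/GP
U = 1.65·0.000125^(53/1000)·(1−e^(−0.04·82))/4.15 = 0.2376
IBU = (7.9/100)·53·0.2376·1000/20.0 = 49.7494
BU:GU = 49.7494/53

0.9387


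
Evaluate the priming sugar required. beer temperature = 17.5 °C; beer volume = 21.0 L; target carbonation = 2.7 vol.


residual = 14.695·(0.01821 + 0.09011·e^(−0.04·T));  sugar = (target − residual)·4.0·V
residual = 14.695·(0.01821 + 0.09011·e^(−0.04·17.5)) = 0.9252
sugar = (2.7 − 0.9252)·4.0·21.0

149.0868 g


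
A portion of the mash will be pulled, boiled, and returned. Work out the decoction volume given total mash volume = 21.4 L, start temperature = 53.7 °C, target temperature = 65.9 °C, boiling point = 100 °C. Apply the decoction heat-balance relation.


V_dec = V_total·(T_target − T_start)/(T_boil − T_start)
V_dec = 21.4·(65.9 − 53.7)/(100 − 53.7)

5.6389 L


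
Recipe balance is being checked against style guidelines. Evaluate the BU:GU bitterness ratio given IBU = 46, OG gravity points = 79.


BU:GU = IBU / OG_points
BU:GU = 46 / 79

0.5823


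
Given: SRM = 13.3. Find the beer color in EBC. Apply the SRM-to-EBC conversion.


EBC = SRM · 1.97
EBC = 13.3 · 1.97

26.2010 EBC


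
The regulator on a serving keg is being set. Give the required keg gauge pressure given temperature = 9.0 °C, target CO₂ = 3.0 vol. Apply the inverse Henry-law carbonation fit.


psi = vols/(0.01821 + 0.09011·e^(−0.04·T)) − 14.695
psi = 3.0/(0.01821 + 0.09011·e^(−0.04·9.0)) − 14.695

22.3066 psi


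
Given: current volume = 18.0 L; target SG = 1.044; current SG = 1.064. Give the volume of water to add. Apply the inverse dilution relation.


V_water = V·((SG_curr − 1)/(SG_target − 1) − 1)
V_water = 18.0·((1.064 − 1)/(1.044 − 1) − 1)

8.1818 L


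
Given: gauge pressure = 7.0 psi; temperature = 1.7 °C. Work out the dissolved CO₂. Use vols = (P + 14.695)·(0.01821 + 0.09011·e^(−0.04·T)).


vols = (7.0 + 14.695)·(0.01821 + 0.09011·e^(−0.04·1.7))

2.2215 volumes


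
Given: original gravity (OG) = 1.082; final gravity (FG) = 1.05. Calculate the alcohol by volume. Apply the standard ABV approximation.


ABV = (OG − FG) · 131.25
ABV = (1.082 − 1.05) · 131.25

4.2000 % ABV


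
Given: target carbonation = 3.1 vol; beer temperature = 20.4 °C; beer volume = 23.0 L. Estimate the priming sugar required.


residual = 14.695·(0.01821 + 0.09011·e^(−0.04·T));  sugar = (target − residual)·4.0·V
residual = 14.695·(0.01821 + 0.09011·e^(−0.04·20.4)) = 0.8531
sugar = (3.1 − 0.8531)·4.0·23.0

206.7113 g


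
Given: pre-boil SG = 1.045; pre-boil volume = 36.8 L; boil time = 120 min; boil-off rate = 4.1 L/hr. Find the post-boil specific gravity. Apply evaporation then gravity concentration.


V_post = V_pre − rate·(t/60);  SG_post = 1 + (SG_pre−1)·V_pre/V_post
V_post = 36.8 − 4.1·(120/60) = 28.6000
SG_post = 1 + (1.045 − 1)·36.8/28.6000

1.0579


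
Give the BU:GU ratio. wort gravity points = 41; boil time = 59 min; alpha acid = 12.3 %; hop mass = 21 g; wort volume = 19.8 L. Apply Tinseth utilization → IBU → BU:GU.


U = 1.65·0.000125^(GP/1000)·(1−e^(−0.04t))/4.15;  IBU = (α/100)·m·U·1000/V;  BU:GU = IBU/GP
U = 1.65·0.000125^(41/1000)·(1−e^(−0.04·59))/4.15 = 0.2491
IBU = (12.3/100)·21·0.2491·1000/19.8 = 32.4934
BU:GU = 32.4934/41

0.7925


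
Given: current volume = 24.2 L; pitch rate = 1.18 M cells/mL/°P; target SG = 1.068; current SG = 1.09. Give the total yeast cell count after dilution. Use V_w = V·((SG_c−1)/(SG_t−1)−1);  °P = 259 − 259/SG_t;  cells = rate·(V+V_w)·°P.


V_w = 24.2·((1.09−1)/(1.068−1)−1) = 7.8294
V_final = 24.2 + 7.8294 = 32.0294
°P = 259 − 259/1.068 = 16.4906
cells = 1.18·32.0294·16.4906

623.2588 billion cells


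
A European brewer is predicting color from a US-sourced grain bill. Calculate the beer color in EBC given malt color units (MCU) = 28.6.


SRM = 1.4922·MCU^0.6859;  EBC = SRM·1.97
SRM = 1.4922·28.6^0.6859 = 14.8850
EBC = 14.8850·1.97

29.3234 EBC


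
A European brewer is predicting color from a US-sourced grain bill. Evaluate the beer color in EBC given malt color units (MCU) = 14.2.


SRM = 1.4922·MCU^0.6859;  EBC = SRM·1.97
SRM = 1.4922·14.2^0.6859 = 9.2083
EBC = 9.2083·1.97

18.1404 EBC


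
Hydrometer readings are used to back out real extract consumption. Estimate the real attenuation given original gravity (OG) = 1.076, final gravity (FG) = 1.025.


AA = (OG−FG)/(OG−1)·100;  RA = AA·0.8192
AA = (1.076 − 1.025)/(1.076 − 1)·100 = 67.1053
RA = 67.1053·0.8192

54.9726 %


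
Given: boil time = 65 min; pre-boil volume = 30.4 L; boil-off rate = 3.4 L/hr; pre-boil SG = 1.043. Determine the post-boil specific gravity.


V_post = V_pre − rate·(t/60);  SG_post = 1 + (SG_pre−1)·V_pre/V_post
V_post = 30.4 − 3.4·(65/60) = 26.7167
SG_post = 1 + (1.043 − 1)·30.4/26.7167

1.0489


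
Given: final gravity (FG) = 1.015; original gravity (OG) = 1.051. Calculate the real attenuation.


AA = (OG−FG)/(OG−1)·100;  RA = AA·0.8192
AA = (1.051 − 1.015)/(1.051 − 1)·100 = 70.5882
RA = 70.5882·0.8192

57.8259 %


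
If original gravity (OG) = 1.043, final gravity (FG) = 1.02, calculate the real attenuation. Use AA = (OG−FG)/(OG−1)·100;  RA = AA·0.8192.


AA = (1.043 − 1.02)/(1.043 − 1)·100 = 53.4884
RA = 53.4884·0.8192

43.8177 %


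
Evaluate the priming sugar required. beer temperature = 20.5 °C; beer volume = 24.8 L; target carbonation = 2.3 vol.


residual = 14.695·(0.01821 + 0.09011·e^(−0.04·T));  sugar = (target − residual)·4.0·V
residual = 14.695·(0.01821 + 0.09011·e^(−0.04·20.5)) = 0.8508
sugar = (2.3 − 0.8508)·4.0·24.8

143.7606 g


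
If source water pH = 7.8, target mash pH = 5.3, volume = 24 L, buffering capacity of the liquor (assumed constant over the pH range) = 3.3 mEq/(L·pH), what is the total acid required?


acid = buffering capacity · (pH_source − pH_target) · V
acid = 3.3 · (7.8 − 5.3) · 24

198.0000 mEq


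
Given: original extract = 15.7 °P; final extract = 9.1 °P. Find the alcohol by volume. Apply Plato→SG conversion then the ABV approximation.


SG = 259/(259 − P);  ABV = (OG − FG)·131.25
OG = 259/(259 − 15.7) = 1.0645
FG = 259/(259 − 9.1) = 1.0364
ABV = (1.0645 − 1.0364)·131.25

3.6901 % ABV


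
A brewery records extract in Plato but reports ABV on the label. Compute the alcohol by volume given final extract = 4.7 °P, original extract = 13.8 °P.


SG = 259/(259 − P);  ABV = (OG − FG)·131.25
OG = 259/(259 − 13.8) = 1.0563
FG = 259/(259 − 4.7) = 1.0185
ABV = (1.0563 − 1.0185)·131.25

4.9611 % ABV


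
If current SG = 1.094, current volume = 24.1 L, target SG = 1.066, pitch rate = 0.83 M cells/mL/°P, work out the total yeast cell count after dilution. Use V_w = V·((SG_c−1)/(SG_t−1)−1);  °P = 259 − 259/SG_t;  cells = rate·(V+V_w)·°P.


V_w = 24.1·((1.094−1)/(1.066−1)−1) = 10.2242
V_final = 24.1 + 10.2242 = 34.3242
°P = 259 − 259/1.066 = 16.0356
cells = 0.83·34.3242·16.0356

456.8415 billion cells


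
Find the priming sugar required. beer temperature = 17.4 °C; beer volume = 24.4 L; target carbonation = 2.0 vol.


residual = 14.695·(0.01821 + 0.09011·e^(−0.04·T));  sugar = (target − residual)·4.0·V
residual = 14.695·(0.01821 + 0.09011·e^(−0.04·17.4)) = 0.9278
sugar = (2.0 − 0.9278)·4.0·24.4

104.6474 g


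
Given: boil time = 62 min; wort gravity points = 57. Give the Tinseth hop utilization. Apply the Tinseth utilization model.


U = 1.65·0.000125^(GP/1000) · (1 − e^(−0.04·t))/4.15
bigness = 1.65·0.000125^(57/1000) = 0.9886
boil_factor = (1 − e^(−0.04·62))/4.15 = 0.2208
U = 0.9886 · 0.2208

0.2183


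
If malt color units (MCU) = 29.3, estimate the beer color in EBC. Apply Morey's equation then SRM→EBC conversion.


SRM = 1.4922·MCU^0.6859;  EBC = SRM·1.97
SRM = 1.4922·29.3^0.6859 = 15.1339
EBC = 15.1339·1.97

29.8138 EBC


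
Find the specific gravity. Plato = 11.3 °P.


SG = 259/(259 − P)
SG = 259/(259 − 11.3)

1.0456


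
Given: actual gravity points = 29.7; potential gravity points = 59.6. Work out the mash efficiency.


efficiency = actual / potential × 100
efficiency = 29.7 / 59.6 × 100

49.8322 %


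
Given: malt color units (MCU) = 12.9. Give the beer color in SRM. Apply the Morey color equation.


SRM = 1.4922 · MCU^0.6859
SRM = 1.4922 · 12.9^0.6859

8.6215 SRM


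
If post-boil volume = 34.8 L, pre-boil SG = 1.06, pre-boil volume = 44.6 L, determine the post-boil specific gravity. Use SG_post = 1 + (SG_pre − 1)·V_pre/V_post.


pts_pre = (1.06 − 1)·1000 = 60.0000
pts_post = 60.0000·44.6/34.8 = 76.8966
SG_post = 1 + 76.8966/1000

1.0769


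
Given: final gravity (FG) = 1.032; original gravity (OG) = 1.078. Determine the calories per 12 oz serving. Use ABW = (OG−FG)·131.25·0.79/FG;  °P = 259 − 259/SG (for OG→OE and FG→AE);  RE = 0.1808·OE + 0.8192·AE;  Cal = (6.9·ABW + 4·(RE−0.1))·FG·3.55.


ABW = (1.078 − 1.032)·131.25·0.79/1.032 = 4.6217
OE = 259 − 259/1.078 = 18.7403 °P
AE = 259 − 259/1.032 = 8.0310 °P
RE = 0.1808·18.7403 + 0.8192·8.0310 = 9.9672 °P
Cal = (6.9·4.6217 + 4·(9.9672−0.1))·1.032·3.55

261.4305 kcal


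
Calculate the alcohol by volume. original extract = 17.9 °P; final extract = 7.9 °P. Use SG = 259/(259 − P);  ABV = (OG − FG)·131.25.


OG = 259/(259 − 17.9) = 1.0742
FG = 259/(259 − 7.9) = 1.0315
ABV = (1.0742 − 1.0315)·131.25

5.6151 % ABV


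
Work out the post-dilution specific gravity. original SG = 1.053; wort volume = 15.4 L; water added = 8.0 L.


SG_new = 1 + (SG_old − 1)·V_old/(V_old + V_water)
pts = (1.053 − 1)·1000·15.4/(15.4 + 8.0) = 34.8803
SG_new = 1 + 34.8803/1000

1.0349


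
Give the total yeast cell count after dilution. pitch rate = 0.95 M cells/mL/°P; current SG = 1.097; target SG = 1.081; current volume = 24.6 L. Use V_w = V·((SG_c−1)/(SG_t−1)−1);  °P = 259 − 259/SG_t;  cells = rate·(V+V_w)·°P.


V_w = 24.6·((1.097−1)/(1.081−1)−1) = 4.8593
V_final = 24.6 + 4.8593 = 29.4593
°P = 259 − 259/1.081 = 19.4070
cells = 0.95·29.4593·19.4070

543.1309 billion cells


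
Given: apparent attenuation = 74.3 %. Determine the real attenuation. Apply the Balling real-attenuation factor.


RA = AA · 0.8192
RA = 74.3 · 0.8192

60.8666 %


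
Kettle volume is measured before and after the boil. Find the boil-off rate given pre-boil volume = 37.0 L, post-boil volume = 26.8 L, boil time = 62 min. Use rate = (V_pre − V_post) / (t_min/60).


rate = (37.0 − 26.8) / (62/60)

9.8710 L/hr


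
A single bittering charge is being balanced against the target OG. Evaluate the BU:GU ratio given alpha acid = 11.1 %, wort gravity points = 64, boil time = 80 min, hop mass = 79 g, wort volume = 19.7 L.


U = 1.65·0.000125^(GP/1000)·(1−e^(−0.04t))/4.15;  IBU = (α/100)·m·U·1000/V;  BU:GU = IBU/GP
U = 1.65·0.000125^(64/1000)·(1−e^(−0.04·80))/4.15 = 0.2146
IBU = (11.1/100)·79·0.2146·1000/19.7 = 95.5099
BU:GU = 95.5099/64

1.4923


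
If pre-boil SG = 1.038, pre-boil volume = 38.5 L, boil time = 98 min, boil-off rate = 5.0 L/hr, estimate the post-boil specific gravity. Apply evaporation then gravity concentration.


V_post = V_pre − rate·(t/60);  SG_post = 1 + (SG_pre−1)·V_pre/V_post
V_post = 38.5 − 5.0·(98/60) = 30.3333
SG_post = 1 + (1.038 − 1)·38.5/30.3333

1.0482


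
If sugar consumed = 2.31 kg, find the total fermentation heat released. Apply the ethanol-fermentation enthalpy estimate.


Q = m_sugar · 590 kJ/kg
Q = 2.31 · 590

1362.9000 kJ


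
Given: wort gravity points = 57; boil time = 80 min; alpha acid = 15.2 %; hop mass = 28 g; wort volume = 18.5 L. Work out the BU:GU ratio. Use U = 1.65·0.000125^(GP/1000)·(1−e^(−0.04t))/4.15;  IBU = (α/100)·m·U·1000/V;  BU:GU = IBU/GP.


U = 1.65·0.000125^(57/1000)·(1−e^(−0.04·80))/4.15 = 0.2285
IBU = (15.2/100)·28·0.2285·1000/18.5 = 52.5673
BU:GU = 52.5673/57

0.9222


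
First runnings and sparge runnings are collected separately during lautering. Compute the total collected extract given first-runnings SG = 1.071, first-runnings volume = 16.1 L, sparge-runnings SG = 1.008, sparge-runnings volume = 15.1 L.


total = Σ (SG_i − 1)·1000·V_i
first = (1.071 − 1)·1000·16.1 = 1143.1000
sparge = (1.008 − 1)·1000·15.1 = 120.8000
total = 1143.1000 + 120.8000

1263.9000 gravity·L


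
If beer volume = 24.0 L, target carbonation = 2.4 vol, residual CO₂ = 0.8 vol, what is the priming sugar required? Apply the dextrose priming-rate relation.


sugar = (target − residual)·4.0·V
sugar = (2.4 − 0.8)·4.0·24.0

153.6000 g


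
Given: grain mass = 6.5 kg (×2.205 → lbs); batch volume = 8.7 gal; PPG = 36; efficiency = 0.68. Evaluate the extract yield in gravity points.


points = lbs × PPG × eff / vol
lbs = 6.5 × 2.205 = 14.3325
points = 14.3325 × 36 × 0.68 / 8.7

40.3287 points


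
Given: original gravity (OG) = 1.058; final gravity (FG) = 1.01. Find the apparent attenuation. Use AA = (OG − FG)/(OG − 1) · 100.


AA = (1.058 − 1.01)/(1.058 − 1) · 100

82.7586 %


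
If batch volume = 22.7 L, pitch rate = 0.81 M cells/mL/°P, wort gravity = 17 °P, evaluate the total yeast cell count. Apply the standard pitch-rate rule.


cells (billions) = rate · V_L · °P
cells = 0.81 · 22.7 · 17

312.5790 billion cells


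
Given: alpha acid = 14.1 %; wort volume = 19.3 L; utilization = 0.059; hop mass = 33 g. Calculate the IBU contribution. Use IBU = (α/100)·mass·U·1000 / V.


IBU = (14.1/100)·33·0.059·1000 / 19.3

14.2242 IBU


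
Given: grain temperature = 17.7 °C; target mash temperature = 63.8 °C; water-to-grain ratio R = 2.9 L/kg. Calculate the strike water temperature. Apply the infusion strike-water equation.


T_strike = (0.41/R)·(T_mash − T_grain) + T_mash
T_strike = (0.41/2.9)·(63.8 − 17.7) + 63.8

70.3176 °C


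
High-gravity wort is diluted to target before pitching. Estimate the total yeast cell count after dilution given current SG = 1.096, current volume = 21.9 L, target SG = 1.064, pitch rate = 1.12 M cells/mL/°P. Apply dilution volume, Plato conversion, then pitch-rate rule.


V_w = V·((SG_c−1)/(SG_t−1)−1);  °P = 259 − 259/SG_t;  cells = rate·(V+V_w)·°P
V_w = 21.9·((1.096−1)/(1.064−1)−1) = 10.9500
V_final = 21.9 + 10.9500 = 32.8500
°P = 259 − 259/1.064 = 15.5789
cells = 1.12·32.8500·15.5789

573.1806 billion cells


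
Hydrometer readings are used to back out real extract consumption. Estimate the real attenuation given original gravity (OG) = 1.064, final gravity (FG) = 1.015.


AA = (OG−FG)/(OG−1)·100;  RA = AA·0.8192
AA = (1.064 − 1.015)/(1.064 − 1)·100 = 76.5625
RA = 76.5625·0.8192

62.7200 %


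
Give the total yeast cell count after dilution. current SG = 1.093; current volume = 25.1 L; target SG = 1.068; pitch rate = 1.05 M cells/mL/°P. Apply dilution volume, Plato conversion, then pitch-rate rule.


V_w = V·((SG_c−1)/(SG_t−1)−1);  °P = 259 − 259/SG_t;  cells = rate·(V+V_w)·°P
V_w = 25.1·((1.093−1)/(1.068−1)−1) = 9.2279
V_final = 25.1 + 9.2279 = 34.3279
°P = 259 − 259/1.068 = 16.4906
cells = 1.05·34.3279·16.4906

594.3941 billion cells


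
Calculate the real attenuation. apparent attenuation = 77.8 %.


RA = AA · 0.8192
RA = 77.8 · 0.8192

63.7338 %


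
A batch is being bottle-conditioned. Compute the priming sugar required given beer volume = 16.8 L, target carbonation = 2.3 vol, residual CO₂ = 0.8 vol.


sugar = (target − residual)·4.0·V
sugar = (2.3 − 0.8)·4.0·16.8

100.8000 g


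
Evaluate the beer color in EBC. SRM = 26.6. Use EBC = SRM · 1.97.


EBC = 26.6 · 1.97

52.4020 EBC


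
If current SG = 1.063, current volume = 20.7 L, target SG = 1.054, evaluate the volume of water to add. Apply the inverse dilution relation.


V_water = V·((SG_curr − 1)/(SG_target − 1) − 1)
V_water = 20.7·((1.063 − 1)/(1.054 − 1) − 1)

3.4500 L


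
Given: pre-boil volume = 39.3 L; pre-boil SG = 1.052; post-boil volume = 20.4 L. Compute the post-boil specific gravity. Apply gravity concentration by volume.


SG_post = 1 + (SG_pre − 1)·V_pre/V_post
pts_pre = (1.052 − 1)·1000 = 52.0000
pts_post = 52.0000·39.3/20.4 = 100.1765
SG_post = 1 + 100.1765/1000

1.1002


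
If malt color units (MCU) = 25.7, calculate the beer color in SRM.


SRM = 1.4922 · MCU^0.6859
SRM = 1.4922 · 25.7^0.6859

13.8325 SRM


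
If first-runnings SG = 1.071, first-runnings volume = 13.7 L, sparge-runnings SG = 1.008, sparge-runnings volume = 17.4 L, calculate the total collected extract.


total = Σ (SG_i − 1)·1000·V_i
first = (1.071 − 1)·1000·13.7 = 972.7000
sparge = (1.008 − 1)·1000·17.4 = 139.2000
total = 972.7000 + 139.2000

1111.9000 gravity·L


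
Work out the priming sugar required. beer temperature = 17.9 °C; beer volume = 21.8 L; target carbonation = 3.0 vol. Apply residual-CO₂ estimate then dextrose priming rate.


residual = 14.695·(0.01821 + 0.09011·e^(−0.04·T));  sugar = (target − residual)·4.0·V
residual = 14.695·(0.01821 + 0.09011·e^(−0.04·17.9)) = 0.9147
sugar = (3.0 − 0.9147)·4.0·21.8

181.8364 g


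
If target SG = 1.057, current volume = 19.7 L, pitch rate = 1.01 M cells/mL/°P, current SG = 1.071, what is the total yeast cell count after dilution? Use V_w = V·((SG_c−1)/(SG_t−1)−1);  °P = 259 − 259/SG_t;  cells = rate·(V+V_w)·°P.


V_w = 19.7·((1.071−1)/(1.057−1)−1) = 4.8386
V_final = 19.7 + 4.8386 = 24.5386
°P = 259 − 259/1.057 = 13.9669
cells = 1.01·24.5386·13.9669

346.1551 billion cells


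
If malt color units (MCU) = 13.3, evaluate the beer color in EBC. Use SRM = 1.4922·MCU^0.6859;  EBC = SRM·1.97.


SRM = 1.4922·13.3^0.6859 = 8.8039
EBC = 8.8039·1.97

17.3438 EBC


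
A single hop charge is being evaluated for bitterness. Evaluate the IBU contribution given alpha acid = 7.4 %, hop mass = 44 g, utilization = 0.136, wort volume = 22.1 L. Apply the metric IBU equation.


IBU = (α/100)·mass·U·1000 / V
IBU = (7.4/100)·44·0.136·1000 / 22.1

20.0369 IBU


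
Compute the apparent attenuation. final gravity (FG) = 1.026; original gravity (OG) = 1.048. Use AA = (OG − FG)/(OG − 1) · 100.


AA = (1.048 − 1.026)/(1.048 − 1) · 100

45.8333 %


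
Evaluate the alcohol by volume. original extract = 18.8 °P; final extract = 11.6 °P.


SG = 259/(259 − P);  ABV = (OG − FG)·131.25
OG = 259/(259 − 18.8) = 1.0783
FG = 259/(259 − 11.6) = 1.0469
ABV = (1.0783 − 1.0469)·131.25

4.1187 % ABV


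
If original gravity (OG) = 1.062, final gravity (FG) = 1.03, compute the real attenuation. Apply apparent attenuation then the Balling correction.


AA = (OG−FG)/(OG−1)·100;  RA = AA·0.8192
AA = (1.062 − 1.03)/(1.062 − 1)·100 = 51.6129
RA = 51.6129·0.8192

42.2813 %


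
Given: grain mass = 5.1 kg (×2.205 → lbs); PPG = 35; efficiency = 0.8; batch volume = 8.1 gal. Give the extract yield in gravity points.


points = lbs × PPG × eff / vol
lbs = 5.1 × 2.205 = 11.2455
points = 11.2455 × 35 × 0.8 / 8.1

38.8733 points


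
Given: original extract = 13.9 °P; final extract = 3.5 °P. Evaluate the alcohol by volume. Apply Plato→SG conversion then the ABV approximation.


SG = 259/(259 − P);  ABV = (OG − FG)·131.25
OG = 259/(259 − 13.9) = 1.0567
FG = 259/(259 − 3.5) = 1.0137
ABV = (1.0567 − 1.0137)·131.25

5.6454 % ABV


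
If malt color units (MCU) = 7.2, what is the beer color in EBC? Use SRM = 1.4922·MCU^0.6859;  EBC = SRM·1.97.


SRM = 1.4922·7.2^0.6859 = 5.7792
EBC = 5.7792·1.97

11.3851 EBC


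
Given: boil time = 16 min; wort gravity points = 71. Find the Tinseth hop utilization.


U = 1.65·0.000125^(GP/1000) · (1 − e^(−0.04·t))/4.15
bigness = 1.65·0.000125^(71/1000) = 0.8717
boil_factor = (1 − e^(−0.04·16))/4.15 = 0.1139
U = 0.8717 · 0.1139

0.0993


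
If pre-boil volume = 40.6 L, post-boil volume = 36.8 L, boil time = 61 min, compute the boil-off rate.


rate = (V_pre − V_post) / (t_min/60)
rate = (40.6 − 36.8) / (61/60)

3.7377 L/hr


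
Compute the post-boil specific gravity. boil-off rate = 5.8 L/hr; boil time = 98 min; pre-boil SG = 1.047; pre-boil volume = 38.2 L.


V_post = V_pre − rate·(t/60);  SG_post = 1 + (SG_pre−1)·V_pre/V_post
V_post = 38.2 − 5.8·(98/60) = 28.7267
SG_post = 1 + (1.047 − 1)·38.2/28.7267

1.0625


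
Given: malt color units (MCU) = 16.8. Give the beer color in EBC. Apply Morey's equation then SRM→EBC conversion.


SRM = 1.4922·MCU^0.6859;  EBC = SRM·1.97
SRM = 1.4922·16.8^0.6859 = 10.3340
EBC = 10.3340·1.97

20.3579 EBC


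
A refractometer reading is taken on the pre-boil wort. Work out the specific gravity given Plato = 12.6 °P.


SG = 259/(259 − P)
SG = 259/(259 − 12.6)

1.0511


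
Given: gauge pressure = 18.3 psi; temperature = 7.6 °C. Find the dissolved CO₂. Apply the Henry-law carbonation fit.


vols = (P + 14.695)·(0.01821 + 0.09011·e^(−0.04·T))
vols = (18.3 + 14.695)·(0.01821 + 0.09011·e^(−0.04·7.6))

2.7946 volumes


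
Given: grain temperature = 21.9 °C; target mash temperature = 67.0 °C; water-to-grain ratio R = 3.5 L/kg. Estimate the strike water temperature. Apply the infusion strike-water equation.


T_strike = (0.41/R)·(T_mash − T_grain) + T_mash
T_strike = (0.41/3.5)·(67.0 − 21.9) + 67.0

72.2831 °C


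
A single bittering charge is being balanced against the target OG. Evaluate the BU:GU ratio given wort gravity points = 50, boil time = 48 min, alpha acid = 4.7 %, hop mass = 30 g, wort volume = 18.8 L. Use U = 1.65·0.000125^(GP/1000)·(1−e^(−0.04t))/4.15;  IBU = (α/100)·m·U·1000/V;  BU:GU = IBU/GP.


U = 1.65·0.000125^(50/1000)·(1−e^(−0.04·48))/4.15 = 0.2165
IBU = (4.7/100)·30·0.2165·1000/18.8 = 16.2365
BU:GU = 16.2365/50

0.3247


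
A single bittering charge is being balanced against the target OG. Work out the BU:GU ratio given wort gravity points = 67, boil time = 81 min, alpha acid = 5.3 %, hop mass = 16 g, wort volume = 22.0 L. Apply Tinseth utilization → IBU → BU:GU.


U = 1.65·0.000125^(GP/1000)·(1−e^(−0.04t))/4.15;  IBU = (α/100)·m·U·1000/V;  BU:GU = IBU/GP
U = 1.65·0.000125^(67/1000)·(1−e^(−0.04·81))/4.15 = 0.2092
IBU = (5.3/100)·16·0.2092·1000/22.0 = 8.0640
BU:GU = 8.0640/67

0.1204


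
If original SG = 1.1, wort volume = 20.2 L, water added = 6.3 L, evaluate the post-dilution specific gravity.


SG_new = 1 + (SG_old − 1)·V_old/(V_old + V_water)
pts = (1.1 − 1)·1000·20.2/(20.2 + 6.3) = 76.2264
SG_new = 1 + 76.2264/1000

1.0762


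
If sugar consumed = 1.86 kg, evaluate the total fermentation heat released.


Q = m_sugar · 590 kJ/kg
Q = 1.86 · 590

1097.4000 kJ


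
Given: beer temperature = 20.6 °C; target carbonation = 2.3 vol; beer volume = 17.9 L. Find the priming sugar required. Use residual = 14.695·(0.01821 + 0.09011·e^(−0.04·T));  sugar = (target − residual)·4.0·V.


residual = 14.695·(0.01821 + 0.09011·e^(−0.04·20.6)) = 0.8485
sugar = (2.3 − 0.8485)·4.0·17.9

103.9294 g


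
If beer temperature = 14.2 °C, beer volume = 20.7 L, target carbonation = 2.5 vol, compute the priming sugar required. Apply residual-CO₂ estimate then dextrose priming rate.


residual = 14.695·(0.01821 + 0.09011·e^(−0.04·T));  sugar = (target − residual)·4.0·V
residual = 14.695·(0.01821 + 0.09011·e^(−0.04·14.2)) = 1.0179
sugar = (2.5 − 1.0179)·4.0·20.7

122.7142 g


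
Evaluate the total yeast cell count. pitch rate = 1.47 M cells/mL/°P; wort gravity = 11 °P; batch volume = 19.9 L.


cells (billions) = rate · V_L · °P
cells = 1.47 · 19.9 · 11

321.7830 billion cells


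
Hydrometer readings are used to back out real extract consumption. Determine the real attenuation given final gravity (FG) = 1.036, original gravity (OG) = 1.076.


AA = (OG−FG)/(OG−1)·100;  RA = AA·0.8192
AA = (1.076 − 1.036)/(1.076 − 1)·100 = 52.6316
RA = 52.6316·0.8192

43.1158 %


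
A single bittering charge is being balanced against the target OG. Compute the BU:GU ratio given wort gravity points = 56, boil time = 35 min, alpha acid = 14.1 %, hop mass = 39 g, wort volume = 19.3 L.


U = 1.65·0.000125^(GP/1000)·(1−e^(−0.04t))/4.15;  IBU = (α/100)·m·U·1000/V;  BU:GU = IBU/GP
U = 1.65·0.000125^(56/1000)·(1−e^(−0.04·35))/4.15 = 0.1811
IBU = (14.1/100)·39·0.1811·1000/19.3 = 51.5961
BU:GU = 51.5961/56

0.9214


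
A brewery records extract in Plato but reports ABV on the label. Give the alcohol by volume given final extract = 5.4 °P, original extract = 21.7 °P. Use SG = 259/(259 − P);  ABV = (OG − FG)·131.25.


OG = 259/(259 − 21.7) = 1.0914
FG = 259/(259 − 5.4) = 1.0213
ABV = (1.0914 − 1.0213)·131.25

9.2075 % ABV


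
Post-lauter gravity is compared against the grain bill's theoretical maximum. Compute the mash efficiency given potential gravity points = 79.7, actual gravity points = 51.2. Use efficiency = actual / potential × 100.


efficiency = 51.2 / 79.7 × 100

64.2409 %


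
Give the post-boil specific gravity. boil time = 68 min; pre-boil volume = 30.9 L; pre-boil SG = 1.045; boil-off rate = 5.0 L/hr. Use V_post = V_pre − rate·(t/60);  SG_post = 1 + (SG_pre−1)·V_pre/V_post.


V_post = 30.9 − 5.0·(68/60) = 25.2333
SG_post = 1 + (1.045 − 1)·30.9/25.2333

1.0551
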